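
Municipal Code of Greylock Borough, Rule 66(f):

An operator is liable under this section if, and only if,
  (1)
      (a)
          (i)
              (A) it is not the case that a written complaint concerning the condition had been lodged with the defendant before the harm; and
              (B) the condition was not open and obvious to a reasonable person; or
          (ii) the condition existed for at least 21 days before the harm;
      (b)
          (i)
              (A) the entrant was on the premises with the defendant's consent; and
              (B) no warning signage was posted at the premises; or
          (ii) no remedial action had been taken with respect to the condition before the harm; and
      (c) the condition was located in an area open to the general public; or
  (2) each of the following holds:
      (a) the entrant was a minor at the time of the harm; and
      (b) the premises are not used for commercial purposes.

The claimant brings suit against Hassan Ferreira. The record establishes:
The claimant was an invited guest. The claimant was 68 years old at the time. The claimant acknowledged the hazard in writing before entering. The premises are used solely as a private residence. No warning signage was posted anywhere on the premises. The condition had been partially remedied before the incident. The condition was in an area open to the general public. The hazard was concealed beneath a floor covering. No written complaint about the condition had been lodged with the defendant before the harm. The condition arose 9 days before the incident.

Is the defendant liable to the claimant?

(A) not (complaint lodged) — met.
(B) not open/obvious — satisfied.
So (i) is satisfied (T AND T).
(ii) condition ≥21 days old — fails.
(a): T OR F → true.
(A) consent to enter — holds.
(B) no signage posted — satisfied.
So (i) is satisfied (T AND T).
(ii) no remedial action — not satisfied.
(b) = T OR F = true.
(c) public area — holds.
(1) = T AND T AND T = true.
(a) entrant a minor — fails.
(b) not (commercial use) — holds.
So (2) is not satisfied (F AND T).
So Overall is satisfied (T OR F).

Yes — liable.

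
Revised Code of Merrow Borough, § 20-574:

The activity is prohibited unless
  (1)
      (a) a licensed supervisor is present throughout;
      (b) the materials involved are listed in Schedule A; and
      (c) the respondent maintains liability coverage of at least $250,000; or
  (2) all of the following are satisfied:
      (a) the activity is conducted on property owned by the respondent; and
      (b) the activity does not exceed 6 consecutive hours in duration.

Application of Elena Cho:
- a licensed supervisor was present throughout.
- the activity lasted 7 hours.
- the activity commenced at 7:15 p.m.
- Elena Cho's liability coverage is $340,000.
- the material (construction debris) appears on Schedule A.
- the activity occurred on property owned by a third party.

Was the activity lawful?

(a) supervisor present — satisfied.
(b) Schedule A material — satisfied.
(c) coverage ≥ $250,000 — met.
(1) = T AND T AND T = true.
(a) own property — fails.
(b) ≤ 6 hrs duration — not satisfied.
(2): F AND F → false.
So Overall is satisfied (T OR F).

Yes — lawful.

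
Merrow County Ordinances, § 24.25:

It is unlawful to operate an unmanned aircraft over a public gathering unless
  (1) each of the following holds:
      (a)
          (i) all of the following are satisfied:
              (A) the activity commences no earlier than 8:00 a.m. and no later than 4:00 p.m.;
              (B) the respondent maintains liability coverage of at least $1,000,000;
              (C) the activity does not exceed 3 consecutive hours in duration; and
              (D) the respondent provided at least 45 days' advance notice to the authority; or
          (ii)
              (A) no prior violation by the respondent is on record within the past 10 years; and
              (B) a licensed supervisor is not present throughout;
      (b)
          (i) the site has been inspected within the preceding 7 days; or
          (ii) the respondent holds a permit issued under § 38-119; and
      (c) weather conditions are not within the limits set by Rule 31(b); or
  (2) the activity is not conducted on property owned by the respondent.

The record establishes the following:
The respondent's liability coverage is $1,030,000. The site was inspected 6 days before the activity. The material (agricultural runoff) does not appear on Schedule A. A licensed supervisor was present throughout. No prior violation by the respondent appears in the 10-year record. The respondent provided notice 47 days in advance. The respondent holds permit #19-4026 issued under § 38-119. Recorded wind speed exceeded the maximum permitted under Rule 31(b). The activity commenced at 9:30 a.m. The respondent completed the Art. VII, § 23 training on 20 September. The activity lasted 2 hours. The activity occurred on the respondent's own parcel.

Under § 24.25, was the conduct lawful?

Yes — lawful.

(A) start within hours — satisfied.
(B) coverage ≥ $1,000,000 — holds.
(C) ≤ 3 hrs duration — satisfied.
(D) ≥45 days' notice — met.
(i): T AND T AND T AND T → true.
(A) no prior violation — met.
(B) not (supervisor present) — fails.
So (ii) is not satisfied (T AND F).
(a) = T OR F = true.
(i) site inspected — satisfied.
(ii) holds permit — satisfied.
(b): T OR T → true.
(c) not (weather ok) — holds.
(1): T AND T AND T → true.
(2) not (own property) — not met.
Overall: T OR F → true.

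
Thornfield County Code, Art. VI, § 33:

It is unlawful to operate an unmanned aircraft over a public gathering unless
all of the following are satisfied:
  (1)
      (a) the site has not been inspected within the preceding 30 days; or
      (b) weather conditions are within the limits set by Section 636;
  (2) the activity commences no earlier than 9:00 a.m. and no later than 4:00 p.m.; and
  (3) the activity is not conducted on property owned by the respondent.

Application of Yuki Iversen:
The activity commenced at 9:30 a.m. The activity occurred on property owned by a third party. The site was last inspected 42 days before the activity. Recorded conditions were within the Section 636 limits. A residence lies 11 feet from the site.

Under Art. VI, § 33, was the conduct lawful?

(a) not (site inspected) — met.
(b) weather ok — met.
(1) = T OR T = true.
(2) start within hours — holds.
(3) not (own property) — met.
So Overall is satisfied (T AND T AND T).

Yes — lawful.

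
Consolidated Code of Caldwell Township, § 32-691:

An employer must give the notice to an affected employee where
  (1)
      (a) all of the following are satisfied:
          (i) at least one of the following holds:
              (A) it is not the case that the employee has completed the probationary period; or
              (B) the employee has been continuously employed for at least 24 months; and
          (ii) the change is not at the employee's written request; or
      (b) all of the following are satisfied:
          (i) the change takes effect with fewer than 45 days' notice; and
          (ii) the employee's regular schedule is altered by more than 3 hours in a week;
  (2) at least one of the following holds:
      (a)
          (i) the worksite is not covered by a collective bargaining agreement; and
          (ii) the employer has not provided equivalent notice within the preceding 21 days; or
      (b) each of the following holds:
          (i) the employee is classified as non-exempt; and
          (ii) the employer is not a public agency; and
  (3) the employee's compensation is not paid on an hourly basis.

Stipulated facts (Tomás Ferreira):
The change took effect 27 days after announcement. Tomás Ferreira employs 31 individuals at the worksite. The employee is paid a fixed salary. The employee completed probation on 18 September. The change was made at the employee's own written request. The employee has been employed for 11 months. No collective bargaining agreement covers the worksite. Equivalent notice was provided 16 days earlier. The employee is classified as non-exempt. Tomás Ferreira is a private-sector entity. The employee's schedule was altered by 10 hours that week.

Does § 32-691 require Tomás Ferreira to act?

(A) not (past probation) — fails.
(B) tenure ≥ 24 mo. — fails.
(i): F OR F → false.
(ii) not employee-requested — fails.
So (a) is not satisfied (F AND F).
(i) < 45 days' notice — satisfied.
(ii) schedule shift > 3h — satisfied.
(b) = T AND T = true.
So (1) is satisfied (F OR T).
(i) no CBA — satisfied.
(ii) no recent notice — not met.
So (a) is not satisfied (T AND F).
(i) non-exempt — satisfied.
(ii) not (public agency) — satisfied.
(b): T AND T → true.
So (2) is satisfied (F OR T).
(3) not (hourly-paid) — met.
So Overall is satisfied (T AND T AND T).

Yes — required.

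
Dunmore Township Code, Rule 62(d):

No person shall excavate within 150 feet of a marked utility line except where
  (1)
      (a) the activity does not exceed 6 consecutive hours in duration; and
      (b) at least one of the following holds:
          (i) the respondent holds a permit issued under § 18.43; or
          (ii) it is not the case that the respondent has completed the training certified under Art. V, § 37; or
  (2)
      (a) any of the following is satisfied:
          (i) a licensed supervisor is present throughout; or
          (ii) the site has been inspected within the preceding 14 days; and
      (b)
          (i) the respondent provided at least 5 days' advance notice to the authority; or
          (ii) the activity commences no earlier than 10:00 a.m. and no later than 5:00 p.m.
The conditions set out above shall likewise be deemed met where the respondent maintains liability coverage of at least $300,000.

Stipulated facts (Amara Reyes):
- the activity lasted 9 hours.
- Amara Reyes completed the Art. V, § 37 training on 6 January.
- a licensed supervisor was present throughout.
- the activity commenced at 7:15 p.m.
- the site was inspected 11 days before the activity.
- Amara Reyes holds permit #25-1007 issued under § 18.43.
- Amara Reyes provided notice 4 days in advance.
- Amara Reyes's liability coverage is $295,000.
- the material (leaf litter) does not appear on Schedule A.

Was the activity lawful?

(a) ≤ 6 hrs duration — not satisfied.
(i) holds permit — met.
(ii) not (training certified) — fails.
(b) = T OR F = true.
So (1) is not satisfied (F AND T).
(i) supervisor present — met.
(ii) site inspected — satisfied.
(a): T OR T → true.
(i) ≥5 days' notice — not met.
(ii) start within hours — not met.
So (b) is not satisfied (F OR F).
So (2) is not satisfied (T AND F).
Overall: F OR F → false.
Exception (coverage ≥ $300,000) — not satisfied.
Result: main false OR exception false → false.

No — unlawful.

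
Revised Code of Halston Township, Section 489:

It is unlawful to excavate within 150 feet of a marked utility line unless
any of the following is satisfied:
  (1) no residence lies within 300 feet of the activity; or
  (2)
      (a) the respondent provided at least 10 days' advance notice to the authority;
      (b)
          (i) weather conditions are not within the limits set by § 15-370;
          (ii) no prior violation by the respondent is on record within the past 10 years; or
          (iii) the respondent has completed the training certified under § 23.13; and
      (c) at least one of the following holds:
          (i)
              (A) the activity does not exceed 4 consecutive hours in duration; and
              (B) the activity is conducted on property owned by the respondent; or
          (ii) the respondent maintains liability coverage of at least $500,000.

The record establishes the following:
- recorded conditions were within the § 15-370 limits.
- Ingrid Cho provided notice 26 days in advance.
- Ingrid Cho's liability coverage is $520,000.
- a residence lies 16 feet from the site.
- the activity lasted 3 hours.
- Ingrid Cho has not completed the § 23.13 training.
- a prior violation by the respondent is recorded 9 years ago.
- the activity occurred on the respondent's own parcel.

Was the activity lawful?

(1) no residence in 300 ft — not met.
(a) ≥10 days' notice — satisfied.
(i) not (weather ok) — not met.
(ii) no prior violation — not satisfied.
(iii) training certified — fails.
(b): F OR F OR F → false.
(A) ≤ 4 hrs duration — met.
(B) own property — satisfied.
So (i) is satisfied (T AND T).
(ii) coverage ≥ $500,000 — satisfied.
So (c) is satisfied (T OR T).
(2) = T AND F AND T = false.
So Overall is not satisfied (F OR F).

No — unlawful.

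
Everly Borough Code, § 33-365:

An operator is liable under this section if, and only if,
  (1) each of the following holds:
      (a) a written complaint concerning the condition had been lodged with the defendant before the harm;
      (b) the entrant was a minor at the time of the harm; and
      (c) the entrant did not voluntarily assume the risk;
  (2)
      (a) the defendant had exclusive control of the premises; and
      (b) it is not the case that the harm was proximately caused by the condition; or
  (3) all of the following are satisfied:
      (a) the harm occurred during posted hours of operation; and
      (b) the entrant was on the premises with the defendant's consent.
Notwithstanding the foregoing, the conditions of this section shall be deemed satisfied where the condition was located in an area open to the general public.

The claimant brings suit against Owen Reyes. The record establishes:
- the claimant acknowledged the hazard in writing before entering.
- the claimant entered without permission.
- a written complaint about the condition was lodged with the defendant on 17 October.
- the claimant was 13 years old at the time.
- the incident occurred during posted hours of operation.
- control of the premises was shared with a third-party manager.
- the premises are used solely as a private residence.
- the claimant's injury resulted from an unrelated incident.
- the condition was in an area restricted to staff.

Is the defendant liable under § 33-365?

(a) complaint lodged — holds.
(b) entrant a minor — satisfied.
(c) no assumed risk — fails.
(1) = T AND T AND F = false.
(a) exclusive control — not satisfied.
(b) not (proximate cause) — met.
(2) = F AND T = false.
(a) during posted hours — holds.
(b) consent to enter — not met.
(3) = T AND F = false.
So Overall is not satisfied (F OR F OR F).
Exception (public area) — not satisfied.
Result: main false OR exception false → false.

No — not liable.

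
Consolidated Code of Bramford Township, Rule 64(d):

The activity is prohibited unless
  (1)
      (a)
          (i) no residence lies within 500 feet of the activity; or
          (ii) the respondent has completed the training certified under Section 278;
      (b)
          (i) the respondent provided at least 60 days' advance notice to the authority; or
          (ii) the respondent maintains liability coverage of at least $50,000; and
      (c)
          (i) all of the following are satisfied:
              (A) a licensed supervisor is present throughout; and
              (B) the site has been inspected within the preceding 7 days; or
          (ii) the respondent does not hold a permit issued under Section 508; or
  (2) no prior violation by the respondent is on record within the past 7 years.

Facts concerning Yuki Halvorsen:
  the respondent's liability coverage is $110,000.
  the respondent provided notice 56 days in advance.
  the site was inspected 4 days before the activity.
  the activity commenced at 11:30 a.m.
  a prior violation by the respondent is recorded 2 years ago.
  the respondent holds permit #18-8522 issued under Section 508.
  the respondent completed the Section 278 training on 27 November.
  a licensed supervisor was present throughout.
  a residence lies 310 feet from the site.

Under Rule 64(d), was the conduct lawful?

Yes — lawful.

(i) no residence in 500 ft — not satisfied.
(ii) training certified — holds.
(a) = F OR T = true.
(i) ≥60 days' notice — not met.
(ii) coverage ≥ $50,000 — met.
(b): F OR T → true.
(A) supervisor present — satisfied.
(B) site inspected — satisfied.
(i) = T AND T = true.
(ii) not (holds permit) — not satisfied.
So (c) is satisfied (T OR F).
So (1) is satisfied (T AND T AND T).
(2) no prior violation — fails.
Overall = T OR F = true.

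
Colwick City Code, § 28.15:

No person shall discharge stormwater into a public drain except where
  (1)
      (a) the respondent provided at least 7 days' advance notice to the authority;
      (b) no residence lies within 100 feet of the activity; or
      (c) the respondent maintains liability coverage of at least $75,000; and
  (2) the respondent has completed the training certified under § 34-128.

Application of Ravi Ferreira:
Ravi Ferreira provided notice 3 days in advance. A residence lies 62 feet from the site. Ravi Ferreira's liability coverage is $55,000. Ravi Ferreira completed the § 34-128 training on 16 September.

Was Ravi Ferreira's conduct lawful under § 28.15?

No — unlawful.

(a) ≥7 days' notice — not met.
(b) no residence in 100 ft — not satisfied.
(c) coverage ≥ $75,000 — fails.
(1) = F OR F OR F = false.
(2) training certified — satisfied.
Overall = F AND T = false.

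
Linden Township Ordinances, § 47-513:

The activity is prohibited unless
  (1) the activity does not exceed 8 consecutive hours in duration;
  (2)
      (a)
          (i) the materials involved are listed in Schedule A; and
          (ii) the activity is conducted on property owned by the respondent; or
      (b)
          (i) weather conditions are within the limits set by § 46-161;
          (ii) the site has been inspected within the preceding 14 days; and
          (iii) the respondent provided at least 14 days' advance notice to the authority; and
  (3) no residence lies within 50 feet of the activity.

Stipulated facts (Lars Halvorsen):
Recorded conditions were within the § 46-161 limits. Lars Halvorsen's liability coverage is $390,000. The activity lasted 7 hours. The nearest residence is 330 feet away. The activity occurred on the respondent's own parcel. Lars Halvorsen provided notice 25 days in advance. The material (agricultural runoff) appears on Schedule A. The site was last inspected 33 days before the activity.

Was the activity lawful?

(1) ≤ 8 hrs duration — met.
(i) Schedule A material — satisfied.
(ii) own property — met.
So (a) is satisfied (T AND T).
(i) weather ok — holds.
(ii) site inspected — not met.
(iii) ≥14 days' notice — holds.
(b): T AND F AND T → false.
(2) = T OR F = true.
(3) no residence in 50 ft — met.
Overall = T AND T AND T = true.

Yes — lawful.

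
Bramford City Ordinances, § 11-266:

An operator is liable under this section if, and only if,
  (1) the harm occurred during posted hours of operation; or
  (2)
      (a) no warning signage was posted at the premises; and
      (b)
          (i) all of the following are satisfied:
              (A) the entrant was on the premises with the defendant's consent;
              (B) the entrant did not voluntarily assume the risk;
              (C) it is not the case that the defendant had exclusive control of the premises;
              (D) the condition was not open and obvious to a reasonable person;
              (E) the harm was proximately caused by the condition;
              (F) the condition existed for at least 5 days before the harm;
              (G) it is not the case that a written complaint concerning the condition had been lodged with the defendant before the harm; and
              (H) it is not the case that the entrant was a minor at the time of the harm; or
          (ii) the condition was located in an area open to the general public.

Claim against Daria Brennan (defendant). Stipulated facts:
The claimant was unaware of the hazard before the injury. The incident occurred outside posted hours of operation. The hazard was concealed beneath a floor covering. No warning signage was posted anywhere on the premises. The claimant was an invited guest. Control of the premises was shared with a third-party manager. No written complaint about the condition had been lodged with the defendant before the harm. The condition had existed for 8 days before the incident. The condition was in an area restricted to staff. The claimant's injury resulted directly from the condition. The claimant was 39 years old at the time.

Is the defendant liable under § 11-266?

(1) during posted hours — fails.
(a) no signage posted — satisfied.
(A) consent to enter — met.
(B) no assumed risk — met.
(C) not (exclusive control) — met.
(D) not open/obvious — met.
(E) proximate cause — holds.
(F) condition ≥5 days old — satisfied.
(G) not (complaint lodged) — holds.
(H) not (entrant a minor) — satisfied.
So (i) is satisfied (T AND T AND T AND T AND T AND T AND T AND T).
(ii) public area — fails.
So (b) is satisfied (T OR F).
(2) = T AND T = true.
Overall: F OR T → true.

Yes — liable.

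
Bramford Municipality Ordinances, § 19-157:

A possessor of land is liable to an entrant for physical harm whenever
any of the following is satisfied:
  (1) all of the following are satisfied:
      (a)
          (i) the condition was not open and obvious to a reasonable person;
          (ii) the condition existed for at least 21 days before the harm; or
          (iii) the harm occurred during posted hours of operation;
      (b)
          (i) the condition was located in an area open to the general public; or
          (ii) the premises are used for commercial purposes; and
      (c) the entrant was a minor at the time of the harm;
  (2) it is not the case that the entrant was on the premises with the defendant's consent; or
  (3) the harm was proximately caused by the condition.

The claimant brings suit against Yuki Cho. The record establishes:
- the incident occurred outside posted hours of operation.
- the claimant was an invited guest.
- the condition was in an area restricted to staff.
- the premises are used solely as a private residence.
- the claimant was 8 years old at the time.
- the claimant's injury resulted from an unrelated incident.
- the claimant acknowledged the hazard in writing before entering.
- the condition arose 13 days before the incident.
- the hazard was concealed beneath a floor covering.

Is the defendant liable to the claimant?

(i) not open/obvious — holds.
(ii) condition ≥21 days old — fails.
(iii) during posted hours — fails.
So (a) is satisfied (T OR F OR F).
(i) public area — fails.
(ii) commercial use — not met.
(b): F OR F → false.
(c) entrant a minor — holds.
(1) = T AND F AND T = false.
(2) not (consent to enter) — not satisfied.
(3) proximate cause — not satisfied.
Overall = F OR F OR F = false.

No — not liable.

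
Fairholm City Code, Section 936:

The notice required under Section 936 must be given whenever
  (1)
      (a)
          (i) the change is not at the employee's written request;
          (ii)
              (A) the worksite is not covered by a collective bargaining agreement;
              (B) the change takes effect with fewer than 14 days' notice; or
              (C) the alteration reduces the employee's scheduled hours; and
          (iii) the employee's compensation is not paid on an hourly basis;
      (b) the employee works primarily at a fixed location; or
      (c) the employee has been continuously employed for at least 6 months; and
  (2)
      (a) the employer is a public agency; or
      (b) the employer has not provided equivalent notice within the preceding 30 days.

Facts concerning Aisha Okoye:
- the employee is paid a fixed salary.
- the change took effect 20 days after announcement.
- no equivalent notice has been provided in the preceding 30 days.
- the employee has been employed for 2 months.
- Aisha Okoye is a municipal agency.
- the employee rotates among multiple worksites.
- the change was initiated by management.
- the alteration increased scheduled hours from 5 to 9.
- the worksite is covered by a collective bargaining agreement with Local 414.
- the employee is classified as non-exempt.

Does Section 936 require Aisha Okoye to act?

No — not required.

(i) not employee-requested — met.
(A) no CBA — not met.
(B) < 14 days' notice — fails.
(C) hours reduced — not satisfied.
(ii) = F OR F OR F = false.
(iii) not (hourly-paid) — met.
(a) = T AND F AND T = false.
(b) fixed location — not met.
(c) tenure ≥ 6 mo. — fails.
(1): F OR F OR F → false.
(a) public agency — met.
(b) no recent notice — met.
(2): T OR T → true.
Overall = F AND T = false.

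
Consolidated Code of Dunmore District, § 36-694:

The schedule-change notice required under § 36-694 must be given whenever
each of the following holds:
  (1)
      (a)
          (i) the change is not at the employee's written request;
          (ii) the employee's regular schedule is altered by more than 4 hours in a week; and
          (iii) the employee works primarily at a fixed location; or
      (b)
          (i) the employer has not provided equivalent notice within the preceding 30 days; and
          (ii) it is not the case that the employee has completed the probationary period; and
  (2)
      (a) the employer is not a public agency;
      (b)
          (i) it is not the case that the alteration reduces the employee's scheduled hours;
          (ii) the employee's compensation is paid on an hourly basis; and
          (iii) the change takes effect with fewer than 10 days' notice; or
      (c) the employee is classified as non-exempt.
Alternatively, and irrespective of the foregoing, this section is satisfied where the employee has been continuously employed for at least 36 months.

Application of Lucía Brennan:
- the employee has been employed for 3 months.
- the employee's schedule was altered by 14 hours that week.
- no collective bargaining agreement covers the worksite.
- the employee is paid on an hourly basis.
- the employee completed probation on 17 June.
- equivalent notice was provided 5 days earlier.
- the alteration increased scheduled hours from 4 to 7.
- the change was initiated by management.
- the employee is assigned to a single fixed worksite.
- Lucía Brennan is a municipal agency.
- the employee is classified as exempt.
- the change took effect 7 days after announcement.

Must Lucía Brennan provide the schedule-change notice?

(i) not employee-requested — met.
(ii) schedule shift > 4h — satisfied.
(iii) fixed location — satisfied.
(a): T AND T AND T → true.
(i) no recent notice — not satisfied.
(ii) not (past probation) — not satisfied.
(b) = F AND F = false.
(1): T OR F → true.
(a) not (public agency) — fails.
(i) not (hours reduced) — holds.
(ii) hourly-paid — satisfied.
(iii) < 10 days' notice — met.
So (b) is satisfied (T AND T AND T).
(c) non-exempt — not met.
(2): F OR T OR F → true.
So Overall is satisfied (T AND T).
Exception (tenure ≥ 36 mo.) — not satisfied.
Result: main true OR exception false → true.

Yes — required.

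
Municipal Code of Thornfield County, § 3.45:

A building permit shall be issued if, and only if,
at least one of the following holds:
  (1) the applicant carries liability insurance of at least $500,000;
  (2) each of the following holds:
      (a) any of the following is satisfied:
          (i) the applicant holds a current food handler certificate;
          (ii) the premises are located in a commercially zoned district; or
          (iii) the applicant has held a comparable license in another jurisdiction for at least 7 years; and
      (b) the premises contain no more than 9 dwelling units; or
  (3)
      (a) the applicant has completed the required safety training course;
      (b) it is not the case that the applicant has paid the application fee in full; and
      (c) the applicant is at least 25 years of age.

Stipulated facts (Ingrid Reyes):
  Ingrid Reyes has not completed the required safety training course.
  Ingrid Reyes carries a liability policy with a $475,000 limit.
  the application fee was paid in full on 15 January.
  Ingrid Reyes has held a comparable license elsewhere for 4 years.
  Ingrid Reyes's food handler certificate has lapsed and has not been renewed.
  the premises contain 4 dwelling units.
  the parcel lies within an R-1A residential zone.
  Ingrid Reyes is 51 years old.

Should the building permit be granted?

No — denied.

(1) insurance ≥ $500,000 — not satisfied.
(i) food handler cert. — not satisfied.
(ii) commercially zoned — fails.
(iii) prior license ≥ 7 yr — not satisfied.
(a) = F OR F OR F = false.
(b) ≤ 9 units — met.
(2): F AND T → false.
(a) safety training — fails.
(b) not (fee paid) — not satisfied.
(c) age ≥ 25 — satisfied.
So (3) is not satisfied (F AND F AND T).
Overall = F OR F OR F = false.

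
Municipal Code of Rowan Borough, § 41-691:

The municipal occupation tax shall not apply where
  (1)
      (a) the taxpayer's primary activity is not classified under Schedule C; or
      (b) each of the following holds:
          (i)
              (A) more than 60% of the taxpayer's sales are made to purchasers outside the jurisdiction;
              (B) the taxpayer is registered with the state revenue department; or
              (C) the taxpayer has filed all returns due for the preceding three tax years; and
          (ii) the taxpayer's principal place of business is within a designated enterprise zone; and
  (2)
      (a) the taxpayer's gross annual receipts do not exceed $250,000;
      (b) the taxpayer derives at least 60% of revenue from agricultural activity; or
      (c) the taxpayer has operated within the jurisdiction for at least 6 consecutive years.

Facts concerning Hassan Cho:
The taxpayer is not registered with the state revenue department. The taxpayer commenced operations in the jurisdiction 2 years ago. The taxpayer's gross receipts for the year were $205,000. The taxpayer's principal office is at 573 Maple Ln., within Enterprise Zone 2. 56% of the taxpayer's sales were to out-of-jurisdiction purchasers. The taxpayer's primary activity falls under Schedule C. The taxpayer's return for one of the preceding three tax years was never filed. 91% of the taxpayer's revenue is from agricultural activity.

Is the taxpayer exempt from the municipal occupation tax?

No — not exempt.

(a) not (Schedule C activity) — not met.
(A) >60% out-of-jur. sales — fails.
(B) state-registered — fails.
(C) returns current — not met.
(i) = F OR F OR F = false.
(ii) in enterprise zone — met.
So (b) is not satisfied (F AND T).
So (1) is not satisfied (F OR F).
(a) receipts ≤ $250,000 — satisfied.
(b) ≥60% agricultural — satisfied.
(c) ≥ 6 yrs in jurisdiction — fails.
(2): T OR T OR F → true.
So Overall is not satisfied (F AND T).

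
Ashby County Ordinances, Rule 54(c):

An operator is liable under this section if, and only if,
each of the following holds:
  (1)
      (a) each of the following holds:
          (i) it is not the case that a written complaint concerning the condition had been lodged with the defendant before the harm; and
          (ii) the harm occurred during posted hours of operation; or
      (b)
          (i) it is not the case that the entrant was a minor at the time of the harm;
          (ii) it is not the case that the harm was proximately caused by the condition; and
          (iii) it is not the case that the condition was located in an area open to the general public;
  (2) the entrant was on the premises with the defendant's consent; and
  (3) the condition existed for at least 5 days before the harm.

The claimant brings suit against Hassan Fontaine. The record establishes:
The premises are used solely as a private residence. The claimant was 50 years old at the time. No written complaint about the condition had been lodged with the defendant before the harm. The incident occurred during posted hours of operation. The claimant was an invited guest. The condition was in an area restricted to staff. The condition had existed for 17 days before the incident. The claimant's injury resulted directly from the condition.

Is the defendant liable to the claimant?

(i) not (complaint lodged) — met.
(ii) during posted hours — satisfied.
(a) = T AND T = true.
(i) not (entrant a minor) — met.
(ii) not (proximate cause) — fails.
(iii) not (public area) — holds.
(b) = T AND F AND T = false.
(1) = T OR F = true.
(2) consent to enter — met.
(3) condition ≥5 days old — met.
Overall: T AND T AND T → true.

Yes — liable.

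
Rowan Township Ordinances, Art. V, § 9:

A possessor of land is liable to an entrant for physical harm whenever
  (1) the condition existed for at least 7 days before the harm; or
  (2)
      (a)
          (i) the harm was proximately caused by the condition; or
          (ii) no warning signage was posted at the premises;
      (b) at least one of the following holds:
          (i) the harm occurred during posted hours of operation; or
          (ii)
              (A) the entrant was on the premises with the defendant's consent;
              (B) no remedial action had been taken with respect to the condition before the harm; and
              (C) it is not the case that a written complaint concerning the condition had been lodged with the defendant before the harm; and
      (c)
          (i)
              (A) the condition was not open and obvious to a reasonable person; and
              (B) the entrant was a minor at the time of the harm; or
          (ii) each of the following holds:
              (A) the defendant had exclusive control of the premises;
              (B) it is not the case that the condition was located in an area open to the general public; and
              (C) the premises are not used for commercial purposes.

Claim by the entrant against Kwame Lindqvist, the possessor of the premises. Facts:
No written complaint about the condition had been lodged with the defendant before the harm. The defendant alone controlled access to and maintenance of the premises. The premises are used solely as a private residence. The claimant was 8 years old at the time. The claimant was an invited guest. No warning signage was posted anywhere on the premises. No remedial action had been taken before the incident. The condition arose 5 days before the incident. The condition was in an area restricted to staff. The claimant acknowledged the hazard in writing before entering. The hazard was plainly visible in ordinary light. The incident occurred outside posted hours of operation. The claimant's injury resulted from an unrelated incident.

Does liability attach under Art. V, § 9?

(1) condition ≥7 days old — not satisfied.
(i) proximate cause — fails.
(ii) no signage posted — satisfied.
(a): F OR T → true.
(i) during posted hours — not met.
(A) consent to enter — met.
(B) no remedial action — satisfied.
(C) not (complaint lodged) — holds.
(ii) = T AND T AND T = true.
So (b) is satisfied (F OR T).
(A) not open/obvious — not met.
(B) entrant a minor — satisfied.
(i): F AND T → false.
(A) exclusive control — holds.
(B) not (public area) — holds.
(C) not (commercial use) — satisfied.
(ii): T AND T AND T → true.
So (c) is satisfied (F OR T).
(2) = T AND T AND T = true.
So Overall is satisfied (F OR T).

Yes — liable.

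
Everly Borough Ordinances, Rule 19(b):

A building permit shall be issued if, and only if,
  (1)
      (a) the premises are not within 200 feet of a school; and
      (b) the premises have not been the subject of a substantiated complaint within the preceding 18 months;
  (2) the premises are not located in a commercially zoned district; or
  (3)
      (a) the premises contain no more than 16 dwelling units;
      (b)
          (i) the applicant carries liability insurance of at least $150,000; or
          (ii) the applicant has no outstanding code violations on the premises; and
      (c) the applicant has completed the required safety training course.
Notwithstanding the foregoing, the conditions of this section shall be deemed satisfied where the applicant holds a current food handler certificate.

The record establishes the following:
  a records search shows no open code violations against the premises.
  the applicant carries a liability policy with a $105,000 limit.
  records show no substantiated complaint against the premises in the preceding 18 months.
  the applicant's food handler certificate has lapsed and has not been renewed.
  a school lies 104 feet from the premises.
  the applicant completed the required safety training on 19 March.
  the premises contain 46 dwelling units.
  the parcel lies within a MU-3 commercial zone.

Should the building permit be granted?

(a) ≥200 ft from school — fails.
(b) no complaint in 18 mo. — holds.
(1): F AND T → false.
(2) not (commercially zoned) — not met.
(a) ≤ 16 units — not met.
(i) insurance ≥ $150,000 — not met.
(ii) no code violations — met.
So (b) is satisfied (F OR T).
(c) safety training — holds.
(3) = F AND T AND T = false.
Overall: F OR F OR F → false.
Exception (food handler cert.) — not satisfied.
Result: main false OR exception false → false.

No — denied.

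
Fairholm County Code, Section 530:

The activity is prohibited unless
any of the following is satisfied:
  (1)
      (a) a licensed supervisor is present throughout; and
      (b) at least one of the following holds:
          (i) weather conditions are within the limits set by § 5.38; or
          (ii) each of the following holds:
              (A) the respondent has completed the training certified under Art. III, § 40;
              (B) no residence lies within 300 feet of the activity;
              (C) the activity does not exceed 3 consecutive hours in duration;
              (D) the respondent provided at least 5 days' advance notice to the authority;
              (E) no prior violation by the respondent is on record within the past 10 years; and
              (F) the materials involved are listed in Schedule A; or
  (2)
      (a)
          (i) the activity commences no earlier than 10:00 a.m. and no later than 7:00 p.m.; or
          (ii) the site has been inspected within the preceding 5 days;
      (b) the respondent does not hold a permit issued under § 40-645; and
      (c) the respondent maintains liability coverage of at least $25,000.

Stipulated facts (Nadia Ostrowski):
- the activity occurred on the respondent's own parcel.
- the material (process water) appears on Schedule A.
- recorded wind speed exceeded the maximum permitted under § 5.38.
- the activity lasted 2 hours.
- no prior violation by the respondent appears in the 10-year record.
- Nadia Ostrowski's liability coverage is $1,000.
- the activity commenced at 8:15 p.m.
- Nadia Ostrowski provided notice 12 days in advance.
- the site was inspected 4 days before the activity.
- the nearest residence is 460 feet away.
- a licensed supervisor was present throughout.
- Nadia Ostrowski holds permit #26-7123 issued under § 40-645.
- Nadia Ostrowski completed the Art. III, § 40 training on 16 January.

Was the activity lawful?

(a) supervisor present — satisfied.
(i) weather ok — fails.
(A) training certified — met.
(B) no residence in 300 ft — holds.
(C) ≤ 3 hrs duration — satisfied.
(D) ≥5 days' notice — satisfied.
(E) no prior violation — met.
(F) Schedule A material — met.
(ii): T AND T AND T AND T AND T AND T → true.
(b): F OR T → true.
So (1) is satisfied (T AND T).
(i) start within hours — fails.
(ii) site inspected — met.
So (a) is satisfied (F OR T).
(b) not (holds permit) — not met.
(c) coverage ≥ $25,000 — not satisfied.
(2) = T AND F AND F = false.
Overall = T OR F = true.

Yes — lawful.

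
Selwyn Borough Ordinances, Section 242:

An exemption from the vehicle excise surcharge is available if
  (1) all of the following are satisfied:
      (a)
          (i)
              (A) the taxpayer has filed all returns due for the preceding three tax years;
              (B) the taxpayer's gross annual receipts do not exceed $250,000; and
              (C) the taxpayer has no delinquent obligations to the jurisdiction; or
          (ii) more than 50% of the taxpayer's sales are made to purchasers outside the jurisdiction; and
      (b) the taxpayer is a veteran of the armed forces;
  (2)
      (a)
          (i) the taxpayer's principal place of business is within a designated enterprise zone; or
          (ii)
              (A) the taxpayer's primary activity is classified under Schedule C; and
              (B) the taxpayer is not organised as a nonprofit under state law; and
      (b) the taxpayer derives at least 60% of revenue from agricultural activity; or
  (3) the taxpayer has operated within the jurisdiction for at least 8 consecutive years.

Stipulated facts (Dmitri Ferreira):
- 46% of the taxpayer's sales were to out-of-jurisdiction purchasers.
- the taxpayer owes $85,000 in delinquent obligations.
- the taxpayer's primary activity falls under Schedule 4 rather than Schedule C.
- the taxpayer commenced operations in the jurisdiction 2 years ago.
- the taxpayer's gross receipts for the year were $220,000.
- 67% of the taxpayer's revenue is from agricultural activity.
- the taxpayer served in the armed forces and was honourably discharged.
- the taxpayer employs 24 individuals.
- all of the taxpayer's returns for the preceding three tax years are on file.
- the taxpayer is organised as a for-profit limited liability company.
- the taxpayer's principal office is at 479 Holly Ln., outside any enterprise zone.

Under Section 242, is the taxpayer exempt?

(A) returns current — satisfied.
(B) receipts ≤ $250,000 — holds.
(C) no delinquency — not met.
So (i) is not satisfied (T AND T AND F).
(ii) >50% out-of-jur. sales — not met.
So (a) is not satisfied (F OR F).
(b) veteran — satisfied.
So (1) is not satisfied (F AND T).
(i) in enterprise zone — not satisfied.
(A) Schedule C activity — not met.
(B) not (nonprofit) — holds.
So (ii) is not satisfied (F AND T).
(a) = F OR F = false.
(b) ≥60% agricultural — met.
So (2) is not satisfied (F AND T).
(3) ≥ 8 yrs in jurisdiction — not satisfied.
So Overall is not satisfied (F OR F OR F).

No — not exempt.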